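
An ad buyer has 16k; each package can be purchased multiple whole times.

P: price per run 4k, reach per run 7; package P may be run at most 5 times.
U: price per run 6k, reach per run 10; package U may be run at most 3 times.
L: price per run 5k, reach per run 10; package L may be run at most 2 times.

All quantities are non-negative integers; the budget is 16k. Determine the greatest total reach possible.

30

Take 1×U and 2×L: price 16 ≤ 16, reach 1·10 + 2·10 = 30.
L has the best ratio (10/5) and is taken to its limit of 2; remaining capacity is filled optimally with the others.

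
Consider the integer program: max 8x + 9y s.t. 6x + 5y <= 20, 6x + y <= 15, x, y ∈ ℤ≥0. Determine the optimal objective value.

(x,y)=(0,4): 6·0+5·4=20≤20, 6·0+1·4=4≤15, objective 36.
(x,y)=(0,3): 6·0+5·3=15≤20, 6·0+1·3=3≤15, objective 27.
The best lattice point is (0,4), giving 36.

36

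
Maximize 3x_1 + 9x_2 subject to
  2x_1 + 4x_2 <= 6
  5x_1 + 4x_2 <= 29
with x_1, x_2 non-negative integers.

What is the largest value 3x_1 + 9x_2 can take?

(x_1,x_2)=(1,1): 2·1+4·1=6≤6, 5·1+4·1=9≤29, objective 12.
(x_1,x_2)=(0,1): 2·0+4·1=4≤6, 5·0+4·1=4≤29, objective 9.
The best lattice point is (1,1), giving 12.

12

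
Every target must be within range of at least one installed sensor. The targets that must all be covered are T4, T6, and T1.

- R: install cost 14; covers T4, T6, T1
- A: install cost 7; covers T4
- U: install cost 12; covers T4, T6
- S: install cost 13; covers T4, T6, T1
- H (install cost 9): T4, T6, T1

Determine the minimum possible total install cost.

This is a weighted set-cover instance.
H alone covers T4, T6, T1 — every target.
Total install cost: 9.
No cover costs less than 9.

9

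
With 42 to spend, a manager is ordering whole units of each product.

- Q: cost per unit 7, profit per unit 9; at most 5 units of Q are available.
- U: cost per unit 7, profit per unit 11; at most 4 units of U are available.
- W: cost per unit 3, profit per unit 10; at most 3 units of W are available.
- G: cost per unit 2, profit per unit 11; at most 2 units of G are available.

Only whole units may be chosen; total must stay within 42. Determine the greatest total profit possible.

This is a bounded integer knapsack.
G has the best ratio (11/2); taking only G gives at most 2×11 = 22 (stopped by the supply cap of 2).
Mixing does better — 4×U, 3×W, and 2×G: cost 41 ≤ 42, profit 4·11 + 3·10 + 2·11 = 96.

96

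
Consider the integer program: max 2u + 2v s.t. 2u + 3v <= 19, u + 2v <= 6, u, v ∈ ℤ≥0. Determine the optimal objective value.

(u,v)=(6,0): 2·6+3·0=12≤19, 1·6+2·0=6≤6, objective 12.
(u,v)=(5,0): 2·5+3·0=10≤19, 1·5+2·0=5≤6, objective 10.
The best lattice point is (6,0), giving 12.

12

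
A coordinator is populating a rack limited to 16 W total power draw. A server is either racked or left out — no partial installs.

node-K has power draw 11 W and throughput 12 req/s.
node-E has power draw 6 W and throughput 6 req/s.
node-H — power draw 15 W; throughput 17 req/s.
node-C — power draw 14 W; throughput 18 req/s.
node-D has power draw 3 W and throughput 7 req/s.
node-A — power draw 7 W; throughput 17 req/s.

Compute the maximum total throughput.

Allowing fractional choices, the relaxed optimum would be about 31.7, but servers are indivisible.
node-E + node-D + node-A: power draw 6 + 3 + 7 = 16 ≤ 16, throughput 6 + 7 + 17 = 30.
node-D + node-A: power draw 3 + 7 = 10 ≤ 16, throughput 7 + 17 = 24.
node-E + node-A: power draw 6 + 7 = 13 ≤ 16, throughput 6 + 17 = 23.
Best is node-E, node-D, and node-A with total throughput 30.

30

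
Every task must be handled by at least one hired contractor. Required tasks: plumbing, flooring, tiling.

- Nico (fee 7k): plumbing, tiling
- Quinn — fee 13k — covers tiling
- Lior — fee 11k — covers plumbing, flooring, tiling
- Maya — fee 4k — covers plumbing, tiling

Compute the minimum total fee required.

The greedy cost-per-new-task heuristic would pick Maya and Lior for 15, but a cheaper cover exists.
Lior alone covers plumbing, flooring, tiling — every task.
Total fee: 11.
No cover costs less than 11.

11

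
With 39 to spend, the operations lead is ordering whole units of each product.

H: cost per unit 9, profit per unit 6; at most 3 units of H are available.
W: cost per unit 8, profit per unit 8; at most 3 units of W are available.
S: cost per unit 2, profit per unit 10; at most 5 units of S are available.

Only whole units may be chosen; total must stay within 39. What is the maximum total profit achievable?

Take 3×W and 5×S: cost 34 ≤ 39, profit 3·8 + 5·10 = 74.
S has the best ratio (10/2) and is taken to its limit of 5; remaining capacity is filled optimally with the others.

74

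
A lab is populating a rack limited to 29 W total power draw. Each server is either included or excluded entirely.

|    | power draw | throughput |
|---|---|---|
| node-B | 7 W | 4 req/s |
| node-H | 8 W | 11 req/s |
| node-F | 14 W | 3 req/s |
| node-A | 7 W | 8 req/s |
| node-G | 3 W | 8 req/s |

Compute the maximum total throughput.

This is an integer program with binary decision variables.
Take node-B, node-H, node-A, and node-G: power draw 7 + 8 + 7 + 3 = 25 ≤ 29, throughput 4 + 11 + 8 + 8 = 31.
No other feasible combination does better.

31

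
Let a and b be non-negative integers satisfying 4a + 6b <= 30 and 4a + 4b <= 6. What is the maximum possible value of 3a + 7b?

7

The continuous relaxation peaks at (0, 1.5) with value 10.50; rounding to a feasible lattice point costs some objective.
(a,b)=(0,1): 4·0+6·1=6≤30, 4·0+4·1=4≤6, objective 7.
(a,b)=(1,0): 4·1+6·0=4≤30, 4·1+4·0=4≤6, objective 3.
(a,b)=(0,0): 4·0+6·0=0≤30, 4·0+4·0=0≤6, objective 0.
No feasible integer point exceeds 7.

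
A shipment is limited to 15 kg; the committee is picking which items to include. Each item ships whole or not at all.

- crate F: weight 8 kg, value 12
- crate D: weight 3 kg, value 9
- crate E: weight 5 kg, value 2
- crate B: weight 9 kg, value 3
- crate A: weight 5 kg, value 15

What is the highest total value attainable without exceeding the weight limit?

crate F + crate A: weight 8 + 5 = 13 ≤ 15, value 12 + 15 = 27.
crate D + crate A: weight 3 + 5 = 8 ≤ 15, value 9 + 15 = 24.
crate D + crate E + crate A: weight 3 + 5 + 5 = 13 ≤ 15, value 9 + 2 + 15 = 26.
Best is crate F and crate A with total value 27.

27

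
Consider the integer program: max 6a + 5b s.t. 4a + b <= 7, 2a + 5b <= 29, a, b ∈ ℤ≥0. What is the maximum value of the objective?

Relaxing integrality, the LP optimum is 30.33 at (a,b) = (0.333, 5.67), which is not an integer point.
(a,b)=(0,5): 4·0+1·5=5≤7, 2·0+5·5=25≤29, objective 25.
(a,b)=(0,4): 4·0+1·4=4≤7, 2·0+5·4=20≤29, objective 20.
The best lattice point is (0,5), giving 25.

25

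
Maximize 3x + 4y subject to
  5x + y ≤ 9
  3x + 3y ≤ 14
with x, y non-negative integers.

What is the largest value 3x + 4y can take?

16

The continuous relaxation peaks at (0, 4.67) with value 18.67; rounding to a feasible lattice point costs some objective.
(x,y)=(0,4): 5·0+1·4=4≤9, 3·0+3·4=12≤14, objective 16.
(x,y)=(1,3): 5·1+1·3=8≤9, 3·1+3·3=12≤14, objective 15.
Maximum is 16 at (x,y)=(0,4).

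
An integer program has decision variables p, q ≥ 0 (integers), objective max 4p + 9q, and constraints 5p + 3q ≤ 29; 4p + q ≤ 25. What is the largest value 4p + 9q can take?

81

Relaxing integrality, the LP optimum is 87.00 at (p,q) = (0, 9.67), which is not an integer point.
(p,q)=(0,9): 5·0+3·9=27≤29, 4·0+1·9=9≤25, objective 81.
(p,q)=(1,8): 5·1+3·8=29≤29, 4·1+1·8=12≤25, objective 76.
(p,q)=(0,8): 5·0+3·8=24≤29, 4·0+1·8=8≤25, objective 72.
Maximum is 81 at (p,q)=(0,9).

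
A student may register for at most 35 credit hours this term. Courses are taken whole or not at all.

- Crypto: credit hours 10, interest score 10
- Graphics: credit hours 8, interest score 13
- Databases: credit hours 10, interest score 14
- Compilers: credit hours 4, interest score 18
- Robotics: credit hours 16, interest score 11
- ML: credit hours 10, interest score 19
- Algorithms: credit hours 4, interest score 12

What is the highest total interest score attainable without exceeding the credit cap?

Allowing fractional choices, the relaxed optimum would be about 74.6, but courses are indivisible.
Graphics + Compilers + ML + Algorithms: credit hours 8 + 4 + 10 + 4 = 26 ≤ 35, interest score 13 + 18 + 19 + 12 = 62.
Graphics + Databases + Compilers + ML: credit hours 8 + 10 + 4 + 10 = 32 ≤ 35, interest score 13 + 14 + 18 + 19 = 64.
Databases + Compilers + ML + Algorithms: credit hours 10 + 4 + 10 + 4 = 28 ≤ 35, interest score 14 + 18 + 19 + 12 = 63.
Best is Graphics, Databases, Compilers, and ML with total interest score 64.

64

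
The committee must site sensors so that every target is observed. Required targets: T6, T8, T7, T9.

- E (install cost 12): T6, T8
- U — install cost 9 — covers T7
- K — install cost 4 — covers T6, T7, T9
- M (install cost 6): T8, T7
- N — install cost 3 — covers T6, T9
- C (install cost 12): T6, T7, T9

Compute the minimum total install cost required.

9

The greedy cost-per-new-target heuristic would pick K and M for 10, but a cheaper cover exists.
Choose M and N: together they cover T6, T8, T7, T9 — every target.
Total install cost: 6 + 3 = 9.
No cover costs less than 9.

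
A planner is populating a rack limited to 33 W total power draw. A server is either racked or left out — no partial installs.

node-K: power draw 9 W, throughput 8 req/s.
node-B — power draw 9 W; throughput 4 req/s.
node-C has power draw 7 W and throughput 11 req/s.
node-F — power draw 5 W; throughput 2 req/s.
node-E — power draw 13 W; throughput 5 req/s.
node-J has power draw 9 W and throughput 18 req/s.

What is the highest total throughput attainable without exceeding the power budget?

This is an integer program with binary decision variables.
node-K + node-C + node-J: power draw 9 + 7 + 9 = 25 ≤ 33, throughput 8 + 11 + 18 = 37.
node-K + node-C + node-F + node-J: power draw 9 + 7 + 5 + 9 = 30 ≤ 33, throughput 8 + 11 + 2 + 18 = 39.
Best is node-K, node-C, node-F, and node-J with total throughput 39.

39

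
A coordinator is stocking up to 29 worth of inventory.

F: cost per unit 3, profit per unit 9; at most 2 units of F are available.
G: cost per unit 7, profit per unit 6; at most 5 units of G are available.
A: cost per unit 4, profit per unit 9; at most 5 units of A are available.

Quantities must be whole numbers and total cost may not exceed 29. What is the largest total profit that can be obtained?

63

2×F and 5×A: cost 26 ≤ 29, profit 2·9 + 5·9 = 63.
2×F, 1×G, and 4×A: cost 29 ≤ 29, profit 2·9 + 1·6 + 4·9 = 60.
Best is 63.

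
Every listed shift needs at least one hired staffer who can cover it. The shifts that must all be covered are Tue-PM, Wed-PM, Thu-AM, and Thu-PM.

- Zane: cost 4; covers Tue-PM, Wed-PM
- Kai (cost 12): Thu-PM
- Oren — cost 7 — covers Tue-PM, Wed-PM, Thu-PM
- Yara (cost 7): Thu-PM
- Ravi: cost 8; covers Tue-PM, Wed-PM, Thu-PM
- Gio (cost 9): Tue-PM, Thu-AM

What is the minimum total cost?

16

The greedy cost-per-new-shift heuristic would pick Zane, Oren, and Gio for 20, but a cheaper cover exists.
Choose Oren and Gio: together they cover Tue-PM, Wed-PM, Thu-AM, Thu-PM — every shift.
Total cost: 7 + 9 = 16.
No cover costs less than 16.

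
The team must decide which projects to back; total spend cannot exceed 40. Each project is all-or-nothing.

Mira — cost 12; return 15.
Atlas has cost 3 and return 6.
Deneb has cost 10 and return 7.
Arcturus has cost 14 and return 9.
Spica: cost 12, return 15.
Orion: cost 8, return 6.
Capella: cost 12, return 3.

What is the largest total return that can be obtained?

This is a 0-1 knapsack instance.
Mira + Atlas + Deneb + Spica: cost 12 + 3 + 10 + 12 = 37 ≤ 40, return 15 + 6 + 7 + 15 = 43.
Mira + Atlas + Spica + Orion: cost 12 + 3 + 12 + 8 = 35 ≤ 40, return 15 + 6 + 15 + 6 = 42.
Best is Mira, Atlas, Deneb, and Spica with total return 43.

43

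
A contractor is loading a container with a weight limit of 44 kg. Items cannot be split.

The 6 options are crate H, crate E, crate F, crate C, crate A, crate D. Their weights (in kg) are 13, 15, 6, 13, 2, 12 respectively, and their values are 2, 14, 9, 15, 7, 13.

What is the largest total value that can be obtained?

This is a 0-1 knapsack instance.
Allowing fractional choices, the relaxed optimum would be about 54.3, but items are indivisible.
crate E + crate C + crate A + crate D: weight 15 + 13 + 2 + 12 = 42 ≤ 44, value 14 + 15 + 7 + 13 = 49.
crate F + crate C + crate A + crate D: weight 6 + 13 + 2 + 12 = 33 ≤ 44, value 9 + 15 + 7 + 13 = 44.
crate E + crate F + crate C + crate A: weight 15 + 6 + 13 + 2 = 36 ≤ 44, value 14 + 9 + 15 + 7 = 45.
Best is crate E, crate C, crate A, and crate D with total value 49.

49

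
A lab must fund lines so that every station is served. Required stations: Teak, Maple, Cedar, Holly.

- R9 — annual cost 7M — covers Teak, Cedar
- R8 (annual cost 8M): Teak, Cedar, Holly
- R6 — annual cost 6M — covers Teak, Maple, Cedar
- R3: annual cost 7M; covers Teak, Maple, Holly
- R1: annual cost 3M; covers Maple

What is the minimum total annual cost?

11

The greedy cost-per-new-station heuristic would pick R6 and R3 for 13, but a cheaper cover exists.
Choose R8 and R1: together they cover Teak, Maple, Cedar, Holly — every station.
Total annual cost: 8 + 3 = 11.
No cover costs less than 11.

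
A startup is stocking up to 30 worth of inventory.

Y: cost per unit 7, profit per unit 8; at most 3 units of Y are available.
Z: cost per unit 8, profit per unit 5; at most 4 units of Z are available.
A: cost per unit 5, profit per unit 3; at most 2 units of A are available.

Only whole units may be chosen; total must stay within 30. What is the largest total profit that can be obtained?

29

This is a bounded integer knapsack.
3×Y and 1×A: cost 26 ≤ 30, profit 3·8 + 1·3 = 27.
3×Y and 1×Z: cost 29 ≤ 30, profit 3·8 + 1·5 = 29.
Best is 29.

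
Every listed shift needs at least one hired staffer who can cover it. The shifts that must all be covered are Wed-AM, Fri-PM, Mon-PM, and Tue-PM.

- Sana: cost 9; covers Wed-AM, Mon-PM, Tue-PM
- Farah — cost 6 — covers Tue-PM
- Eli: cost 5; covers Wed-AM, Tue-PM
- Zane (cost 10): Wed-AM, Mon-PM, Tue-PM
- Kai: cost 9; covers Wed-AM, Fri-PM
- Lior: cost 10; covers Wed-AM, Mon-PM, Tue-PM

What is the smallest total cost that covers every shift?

18

Choose Sana and Kai: together they cover Wed-AM, Fri-PM, Mon-PM, Tue-PM — every shift.
Total cost: 9 + 9 = 18.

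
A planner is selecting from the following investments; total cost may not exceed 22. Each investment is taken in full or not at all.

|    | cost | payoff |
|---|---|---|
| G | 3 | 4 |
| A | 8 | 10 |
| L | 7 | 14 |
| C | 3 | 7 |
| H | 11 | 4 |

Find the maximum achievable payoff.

Allowing fractional choices, the relaxed optimum would be about 35.4, but investments are indivisible.
A + L + C: cost 8 + 7 + 3 = 18 ≤ 22, payoff 10 + 14 + 7 = 31.
G + A + L + C: cost 3 + 8 + 7 + 3 = 21 ≤ 22, payoff 4 + 10 + 14 + 7 = 35.
G + A + L: cost 3 + 8 + 7 = 18 ≤ 22, payoff 4 + 10 + 14 = 28.
Best is G, A, L, and C with total payoff 35.

35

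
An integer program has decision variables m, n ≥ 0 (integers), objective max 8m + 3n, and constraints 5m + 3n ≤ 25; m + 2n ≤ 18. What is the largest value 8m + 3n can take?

(m,n)=(5,0): 5·5+3·0=25≤25, 1·5+2·0=5≤18, objective 40.
(m,n)=(4,1): 5·4+3·1=23≤25, 1·4+2·1=6≤18, objective 35.
(m,n)=(4,0): 5·4+3·0=20≤25, 1·4+2·0=4≤18, objective 32.
No feasible integer point exceeds 40.

40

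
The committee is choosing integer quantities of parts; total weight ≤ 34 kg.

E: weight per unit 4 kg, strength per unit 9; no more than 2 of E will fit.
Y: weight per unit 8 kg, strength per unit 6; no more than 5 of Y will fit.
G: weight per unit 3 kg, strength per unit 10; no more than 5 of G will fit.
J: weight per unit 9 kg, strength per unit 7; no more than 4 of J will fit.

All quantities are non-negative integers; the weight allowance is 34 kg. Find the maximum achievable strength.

2×E, 1×Y, and 5×G: weight 31 ≤ 34, strength 2·9 + 1·6 + 5·10 = 74.
2×E, 5×G, and 1×J: weight 32 ≤ 34, strength 2·9 + 5·10 + 1·7 = 75.
Best is 75.

75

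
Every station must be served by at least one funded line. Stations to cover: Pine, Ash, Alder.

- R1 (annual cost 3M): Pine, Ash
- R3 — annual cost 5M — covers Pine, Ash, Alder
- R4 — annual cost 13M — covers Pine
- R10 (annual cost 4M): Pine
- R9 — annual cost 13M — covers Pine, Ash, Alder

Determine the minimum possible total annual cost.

The greedy cost-per-new-station heuristic would pick R1 and R3 for 8, but a cheaper cover exists.
R3 alone covers Pine, Ash, Alder — every station.
Total annual cost: 5.
No cover costs less than 5.

5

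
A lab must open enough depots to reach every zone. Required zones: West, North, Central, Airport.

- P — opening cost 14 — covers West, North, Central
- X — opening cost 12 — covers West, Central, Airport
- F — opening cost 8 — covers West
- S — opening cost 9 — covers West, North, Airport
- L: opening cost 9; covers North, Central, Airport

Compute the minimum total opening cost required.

17

The greedy cost-per-new-zone heuristic would pick S and L for 18, but a cheaper cover exists.
Choose F and L: together they cover West, North, Central, Airport — every zone.
Total opening cost: 8 + 9 = 17.
No cover costs less than 17.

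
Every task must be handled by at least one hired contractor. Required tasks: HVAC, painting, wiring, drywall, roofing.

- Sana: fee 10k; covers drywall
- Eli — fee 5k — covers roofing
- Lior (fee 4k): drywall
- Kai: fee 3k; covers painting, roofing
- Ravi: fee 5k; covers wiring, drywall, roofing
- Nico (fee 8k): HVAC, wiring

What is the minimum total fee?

15

The greedy cost-per-new-task heuristic would pick Kai, Ravi, and Nico for 16, but a cheaper cover exists.
Choose Lior, Kai, and Nico: together they cover HVAC, painting, wiring, drywall, roofing — every task.
Total fee: 4 + 3 + 8 = 15.
No cover costs less than 15.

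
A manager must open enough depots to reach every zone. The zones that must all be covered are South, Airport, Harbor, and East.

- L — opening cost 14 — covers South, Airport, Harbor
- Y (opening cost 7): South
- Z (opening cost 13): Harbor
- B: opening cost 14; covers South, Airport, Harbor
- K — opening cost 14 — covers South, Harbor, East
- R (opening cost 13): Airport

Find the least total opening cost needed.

27

This is a weighted set-cover instance.
The greedy cost-per-new-zone heuristic would pick L and K for 28, but a cheaper cover exists.
Choose K and R: together they cover South, Airport, Harbor, East — every zone.
Total opening cost: 14 + 13 = 27.
No cover costs less than 27.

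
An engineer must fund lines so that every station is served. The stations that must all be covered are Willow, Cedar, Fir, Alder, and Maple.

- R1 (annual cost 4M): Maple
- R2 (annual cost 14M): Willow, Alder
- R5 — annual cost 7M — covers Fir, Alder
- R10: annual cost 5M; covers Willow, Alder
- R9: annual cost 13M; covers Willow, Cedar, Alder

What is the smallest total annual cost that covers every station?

24

The greedy cost-per-new-station heuristic would pick R10, R1, R5, and R9 for 29, but a cheaper cover exists.
Choose R1, R5, and R9: together they cover Willow, Cedar, Fir, Alder, Maple — every station.
Total annual cost: 4 + 7 + 13 = 24.
No cover costs less than 24.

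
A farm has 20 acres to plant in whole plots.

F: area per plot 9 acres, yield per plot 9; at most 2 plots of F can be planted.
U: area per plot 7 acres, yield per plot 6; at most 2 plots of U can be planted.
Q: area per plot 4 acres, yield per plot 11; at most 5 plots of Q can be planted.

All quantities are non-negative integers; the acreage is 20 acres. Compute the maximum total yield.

55

This is a bounded integer knapsack.
Take 5×Q: area 20 ≤ 20, yield 5·11 = 55.
Q has the best ratio (11/4) and is taken to its limit of 5; remaining capacity is filled optimally with the others.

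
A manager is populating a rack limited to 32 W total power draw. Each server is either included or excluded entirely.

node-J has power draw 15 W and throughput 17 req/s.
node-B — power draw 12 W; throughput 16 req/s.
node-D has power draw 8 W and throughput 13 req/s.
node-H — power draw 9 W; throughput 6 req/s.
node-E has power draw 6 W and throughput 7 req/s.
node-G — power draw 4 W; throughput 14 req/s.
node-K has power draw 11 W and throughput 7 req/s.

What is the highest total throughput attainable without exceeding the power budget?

Treat it as a binary knapsack problem.
Take node-B, node-D, node-E, and node-G: power draw 12 + 8 + 6 + 4 = 30 ≤ 32, throughput 16 + 13 + 7 + 14 = 50.
No other feasible combination does better.

50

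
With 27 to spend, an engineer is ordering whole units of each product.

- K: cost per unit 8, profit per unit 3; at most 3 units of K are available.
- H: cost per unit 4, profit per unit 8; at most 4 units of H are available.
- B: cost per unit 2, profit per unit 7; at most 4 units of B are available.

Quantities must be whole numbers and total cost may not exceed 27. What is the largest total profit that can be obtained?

60

B has the best ratio (7/2); taking only B gives at most 4×7 = 28 (stopped by the supply cap of 4).
Mixing does better — 4×H and 4×B: cost 24 ≤ 27, profit 4·8 + 4·7 = 60.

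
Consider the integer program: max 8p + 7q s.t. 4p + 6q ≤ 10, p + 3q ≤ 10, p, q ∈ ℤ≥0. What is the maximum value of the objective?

Relaxing integrality, the LP optimum is 20.00 at (p,q) = (2.5, 0), which is not an integer point.
(p,q)=(2,0): 4·2+6·0=8≤10, 1·2+3·0=2≤10, objective 16.
(p,q)=(1,1): 4·1+6·1=10≤10, 1·1+3·1=4≤10, objective 15.
Maximum is 16 at (p,q)=(2,0).

16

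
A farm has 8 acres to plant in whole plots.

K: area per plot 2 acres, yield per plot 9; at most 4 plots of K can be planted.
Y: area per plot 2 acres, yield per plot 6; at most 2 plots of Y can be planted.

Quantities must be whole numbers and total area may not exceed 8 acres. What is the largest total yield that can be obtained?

3×K and 1×Y: area 8 ≤ 8, yield 3·9 + 1·6 = 33.
4×K: area 8 ≤ 8, yield 4·9 = 36.
Best is 36.

36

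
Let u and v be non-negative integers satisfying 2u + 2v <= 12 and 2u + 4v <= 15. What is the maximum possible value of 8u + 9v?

49

Relaxing integrality, the LP optimum is 49.50 at (u,v) = (4.5, 1.5), which is not an integer point.
(u,v)=(5,1): 2·5+2·1=12≤12, 2·5+4·1=14≤15, objective 49.
(u,v)=(6,0): 2·6+2·0=12≤12, 2·6+4·0=12≤15, objective 48.
(u,v)=(3,2): 2·3+2·2=10≤12, 2·3+4·2=14≤15, objective 42.
The best lattice point is (5,1), giving 49.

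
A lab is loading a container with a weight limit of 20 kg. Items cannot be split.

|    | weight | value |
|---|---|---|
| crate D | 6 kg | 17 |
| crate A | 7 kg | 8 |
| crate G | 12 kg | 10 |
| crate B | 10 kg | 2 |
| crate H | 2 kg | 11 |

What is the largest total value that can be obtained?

Take crate D, crate G, and crate H: weight 6 + 12 + 2 = 20 ≤ 20, value 17 + 10 + 11 = 38.
No other feasible combination does better.

38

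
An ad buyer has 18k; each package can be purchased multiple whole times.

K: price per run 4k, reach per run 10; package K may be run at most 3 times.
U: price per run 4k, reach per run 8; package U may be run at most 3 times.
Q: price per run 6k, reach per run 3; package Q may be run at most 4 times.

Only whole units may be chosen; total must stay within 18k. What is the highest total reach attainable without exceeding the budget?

38

This is a bounded integer knapsack.
3×K and 1×U: price 16 ≤ 18, reach 3·10 + 1·8 = 38.
2×K and 2×U: price 16 ≤ 18, reach 2·10 + 2·8 = 36.
Best is 38.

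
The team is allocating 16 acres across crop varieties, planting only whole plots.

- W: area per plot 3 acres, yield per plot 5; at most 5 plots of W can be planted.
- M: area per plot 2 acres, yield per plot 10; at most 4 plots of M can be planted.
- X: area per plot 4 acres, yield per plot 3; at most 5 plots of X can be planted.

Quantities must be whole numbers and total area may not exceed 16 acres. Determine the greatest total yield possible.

50

This is a bounded integer knapsack.
2×W and 4×M: area 14 ≤ 16, yield 2·5 + 4·10 = 50.
1×W, 4×M, and 1×X: area 15 ≤ 16, yield 1·5 + 4·10 + 1·3 = 48.
Best is 50.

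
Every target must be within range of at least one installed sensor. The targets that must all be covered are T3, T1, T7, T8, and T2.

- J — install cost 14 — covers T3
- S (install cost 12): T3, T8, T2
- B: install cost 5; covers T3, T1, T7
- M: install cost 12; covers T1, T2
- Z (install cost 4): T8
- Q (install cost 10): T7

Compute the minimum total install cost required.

17

This is an integer covering problem.
The greedy cost-per-new-target heuristic would pick B, Z, and S for 21, but a cheaper cover exists.
Choose S and B: together they cover T3, T1, T7, T8, T2 — every target.
Total install cost: 12 + 5 = 17.
No cover costs less than 17.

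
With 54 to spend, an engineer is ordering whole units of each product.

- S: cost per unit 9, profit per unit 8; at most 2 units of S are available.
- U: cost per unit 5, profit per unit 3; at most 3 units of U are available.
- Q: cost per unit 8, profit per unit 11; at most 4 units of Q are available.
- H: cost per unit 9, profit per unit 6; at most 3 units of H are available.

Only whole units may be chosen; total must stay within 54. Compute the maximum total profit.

60

Q has the best ratio (11/8); taking only Q gives at most 4×11 = 44 (stopped by the supply cap of 4).
Mixing does better — 2×S and 4×Q: cost 50 ≤ 54, profit 2·8 + 4·11 = 60.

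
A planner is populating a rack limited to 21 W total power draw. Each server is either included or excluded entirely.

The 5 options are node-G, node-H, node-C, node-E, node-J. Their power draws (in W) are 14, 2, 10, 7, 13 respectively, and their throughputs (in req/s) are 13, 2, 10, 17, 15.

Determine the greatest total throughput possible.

node-H + node-C + node-E: power draw 2 + 10 + 7 = 19 ≤ 21, throughput 2 + 10 + 17 = 29.
node-E + node-J: power draw 7 + 13 = 20 ≤ 21, throughput 17 + 15 = 32.
node-G + node-E: power draw 14 + 7 = 21 ≤ 21, throughput 13 + 17 = 30.
Best is node-E and node-J with total throughput 32.

32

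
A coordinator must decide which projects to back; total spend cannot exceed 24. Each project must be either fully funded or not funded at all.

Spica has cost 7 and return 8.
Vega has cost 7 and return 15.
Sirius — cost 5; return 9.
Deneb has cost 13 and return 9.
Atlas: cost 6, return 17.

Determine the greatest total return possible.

41

Spica + Vega + Atlas: cost 7 + 7 + 6 = 20 ≤ 24, return 8 + 15 + 17 = 40.
Sirius + Deneb + Atlas: cost 5 + 13 + 6 = 24 ≤ 24, return 9 + 9 + 17 = 35.
Vega + Sirius + Atlas: cost 7 + 5 + 6 = 18 ≤ 24, return 15 + 9 + 17 = 41.
Best is Vega, Sirius, and Atlas with total return 41.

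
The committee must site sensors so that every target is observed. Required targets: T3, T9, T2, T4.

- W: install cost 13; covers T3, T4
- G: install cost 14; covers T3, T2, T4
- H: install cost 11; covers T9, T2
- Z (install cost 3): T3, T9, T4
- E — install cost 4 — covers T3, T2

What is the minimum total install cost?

Choose Z and E: together they cover T3, T9, T2, T4 — every target.
Total install cost: 3 + 4 = 7.
No cover costs less than 7.

7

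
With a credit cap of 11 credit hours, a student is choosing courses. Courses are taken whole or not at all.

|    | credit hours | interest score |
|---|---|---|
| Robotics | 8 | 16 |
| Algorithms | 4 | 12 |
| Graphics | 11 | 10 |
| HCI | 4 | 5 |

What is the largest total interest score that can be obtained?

Algorithms: credit hours 4 ≤ 11, interest score 12.
Robotics: credit hours 8 ≤ 11, interest score 16.
Algorithms + HCI: credit hours 4 + 4 = 8 ≤ 11, interest score 12 + 5 = 17.
Best is Algorithms and HCI with total interest score 17.

17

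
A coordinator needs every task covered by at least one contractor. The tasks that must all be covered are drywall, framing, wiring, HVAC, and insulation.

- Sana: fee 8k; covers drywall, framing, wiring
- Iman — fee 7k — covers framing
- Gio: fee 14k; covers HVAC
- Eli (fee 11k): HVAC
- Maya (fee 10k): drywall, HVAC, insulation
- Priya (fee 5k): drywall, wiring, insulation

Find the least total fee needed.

18

This is an integer covering problem.
The greedy cost-per-new-task heuristic would pick Priya, Iman, and Maya for 22, but a cheaper cover exists.
Choose Sana and Maya: together they cover drywall, framing, wiring, HVAC, insulation — every task.
Total fee: 8 + 10 = 18.
No cover costs less than 18.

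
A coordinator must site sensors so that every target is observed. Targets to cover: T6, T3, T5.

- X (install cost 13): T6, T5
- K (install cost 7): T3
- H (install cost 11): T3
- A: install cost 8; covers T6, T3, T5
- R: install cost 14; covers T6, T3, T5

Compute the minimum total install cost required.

This is a weighted set-cover instance.
A alone covers T6, T3, T5 — every target.
Total install cost: 8.
No cover costs less than 8.

8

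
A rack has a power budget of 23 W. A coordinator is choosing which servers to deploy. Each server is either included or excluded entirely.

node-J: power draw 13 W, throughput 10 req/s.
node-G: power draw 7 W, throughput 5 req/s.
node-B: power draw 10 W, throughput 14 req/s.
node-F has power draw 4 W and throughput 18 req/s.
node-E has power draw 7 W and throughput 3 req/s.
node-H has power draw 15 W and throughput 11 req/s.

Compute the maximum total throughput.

37

Allowing fractional choices, the relaxed optimum would be about 38.9, but servers are indivisible.
node-B + node-F: power draw 10 + 4 = 14 ≤ 23, throughput 14 + 18 = 32.
node-B + node-F + node-E: power draw 10 + 4 + 7 = 21 ≤ 23, throughput 14 + 18 + 3 = 35.
node-G + node-B + node-F: power draw 7 + 10 + 4 = 21 ≤ 23, throughput 5 + 14 + 18 = 37.
Best is node-G, node-B, and node-F with total throughput 37.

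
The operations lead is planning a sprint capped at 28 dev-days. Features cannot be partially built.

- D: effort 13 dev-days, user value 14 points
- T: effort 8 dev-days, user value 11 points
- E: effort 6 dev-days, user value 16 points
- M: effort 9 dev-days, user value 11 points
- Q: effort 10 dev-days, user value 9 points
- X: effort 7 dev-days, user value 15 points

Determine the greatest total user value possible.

45

T + E + X: effort 8 + 6 + 7 = 21 ≤ 28, user value 11 + 16 + 15 = 42.
E + M + X: effort 6 + 9 + 7 = 22 ≤ 28, user value 16 + 11 + 15 = 42.
D + E + X: effort 13 + 6 + 7 = 26 ≤ 28, user value 14 + 16 + 15 = 45.
Best is D, E, and X with total user value 45.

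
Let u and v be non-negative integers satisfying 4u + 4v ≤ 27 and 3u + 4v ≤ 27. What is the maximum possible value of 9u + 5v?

54

Relaxing integrality, the LP optimum is 60.75 at (u,v) = (6.75, 0), which is not an integer point.
(u,v)=(6,0): 4·6+4·0=24≤27, 3·6+4·0=18≤27, objective 54.
(u,v)=(5,1): 4·5+4·1=24≤27, 3·5+4·1=19≤27, objective 50.
The best lattice point is (6,0), giving 54.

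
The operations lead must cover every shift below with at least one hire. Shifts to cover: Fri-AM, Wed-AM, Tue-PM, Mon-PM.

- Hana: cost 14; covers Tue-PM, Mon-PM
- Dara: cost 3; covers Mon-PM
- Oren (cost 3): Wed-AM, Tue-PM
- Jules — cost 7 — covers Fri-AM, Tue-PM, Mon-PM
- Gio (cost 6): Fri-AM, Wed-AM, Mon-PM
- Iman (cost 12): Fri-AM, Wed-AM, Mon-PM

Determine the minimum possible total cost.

The greedy cost-per-new-shift heuristic would pick Oren, Dara, and Gio for 12, but a cheaper cover exists.
Choose Oren and Gio: together they cover Fri-AM, Wed-AM, Tue-PM, Mon-PM — every shift.
Total cost: 3 + 6 = 9.
No cover costs less than 9.

9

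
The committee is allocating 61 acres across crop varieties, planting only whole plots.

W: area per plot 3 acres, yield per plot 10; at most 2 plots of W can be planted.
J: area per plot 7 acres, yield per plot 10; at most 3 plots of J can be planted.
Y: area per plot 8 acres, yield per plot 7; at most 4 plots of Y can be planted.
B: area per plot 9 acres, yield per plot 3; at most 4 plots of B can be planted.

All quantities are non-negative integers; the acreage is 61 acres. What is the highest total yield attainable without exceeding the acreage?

78

2×W, 3×J, 3×Y, and 1×B: area 60 ≤ 61, yield 2·10 + 3·10 + 3·7 + 1·3 = 74.
2×W, 3×J, and 4×Y: area 59 ≤ 61, yield 2·10 + 3·10 + 4·7 = 78.
Best is 78.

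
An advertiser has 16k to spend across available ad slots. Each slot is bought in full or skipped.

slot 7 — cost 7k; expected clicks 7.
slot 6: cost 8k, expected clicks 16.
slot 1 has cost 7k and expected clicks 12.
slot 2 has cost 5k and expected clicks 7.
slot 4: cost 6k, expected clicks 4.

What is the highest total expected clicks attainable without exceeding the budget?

Allowing fractional choices, the relaxed optimum would be about 29.4, but ad slots are indivisible.
slot 6 + slot 1: cost 8 + 7 = 15 ≤ 16, expected clicks 16 + 12 = 28.
slot 7 + slot 6: cost 7 + 8 = 15 ≤ 16, expected clicks 7 + 16 = 23.
slot 6 + slot 2: cost 8 + 5 = 13 ≤ 16, expected clicks 16 + 7 = 23.
Best is slot 6 and slot 1 with total expected clicks 28.

28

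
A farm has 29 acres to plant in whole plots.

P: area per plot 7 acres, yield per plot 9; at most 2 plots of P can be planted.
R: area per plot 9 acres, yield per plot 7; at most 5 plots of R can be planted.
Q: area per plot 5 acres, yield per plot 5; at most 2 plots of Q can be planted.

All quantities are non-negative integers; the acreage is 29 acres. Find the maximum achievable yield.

30

This is a bounded integer knapsack.
2×P, 1×R, and 1×Q: area 28 ≤ 29, yield 2·9 + 1·7 + 1·5 = 30.
2×P and 2×Q: area 24 ≤ 29, yield 2·9 + 2·5 = 28.
Best is 30.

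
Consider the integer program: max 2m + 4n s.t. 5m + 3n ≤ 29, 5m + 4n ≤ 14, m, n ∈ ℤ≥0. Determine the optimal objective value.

12

Relaxing integrality, the LP optimum is 14.00 at (m,n) = (0, 3.5), which is not an integer point.
(m,n)=(0,3): 5·0+3·3=9≤29, 5·0+4·3=12≤14, objective 12.
(m,n)=(1,2): 5·1+3·2=11≤29, 5·1+4·2=13≤14, objective 10.
(m,n)=(0,2): 5·0+3·2=6≤29, 5·0+4·2=8≤14, objective 8.
Maximum is 12 at (m,n)=(0,3).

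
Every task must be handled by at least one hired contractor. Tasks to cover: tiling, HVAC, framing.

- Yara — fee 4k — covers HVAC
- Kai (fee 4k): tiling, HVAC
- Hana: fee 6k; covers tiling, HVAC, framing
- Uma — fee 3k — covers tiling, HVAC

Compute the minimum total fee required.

The greedy cost-per-new-task heuristic would pick Uma and Hana for 9, but a cheaper cover exists.
Hana alone covers tiling, HVAC, framing — every task.
Total fee: 6.
No cover costs less than 6.

6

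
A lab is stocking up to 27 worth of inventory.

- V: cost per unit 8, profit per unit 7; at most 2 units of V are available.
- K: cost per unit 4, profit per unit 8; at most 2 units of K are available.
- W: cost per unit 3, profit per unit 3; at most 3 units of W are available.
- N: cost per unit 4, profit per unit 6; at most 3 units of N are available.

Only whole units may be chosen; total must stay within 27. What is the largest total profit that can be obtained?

K has the best ratio (8/4); taking only K gives at most 2×8 = 16 (stopped by the supply cap of 2).
Mixing does better — 2×K, 2×W, and 3×N: cost 26 ≤ 27, profit 2·8 + 2·3 + 3·6 = 40.

40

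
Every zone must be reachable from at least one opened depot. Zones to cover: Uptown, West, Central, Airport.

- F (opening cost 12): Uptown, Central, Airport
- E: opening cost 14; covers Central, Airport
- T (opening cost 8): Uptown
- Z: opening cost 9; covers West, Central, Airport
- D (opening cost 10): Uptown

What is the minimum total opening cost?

17

This is a weighted set-cover instance.
Choose T and Z: together they cover Uptown, West, Central, Airport — every zone.
Total opening cost: 8 + 9 = 17.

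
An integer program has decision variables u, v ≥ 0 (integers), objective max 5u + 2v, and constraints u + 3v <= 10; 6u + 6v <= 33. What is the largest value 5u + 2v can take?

25

(u,v)=(5,0): 1·5+3·0=5≤10, 6·5+6·0=30≤33, objective 25.
(u,v)=(4,1): 1·4+3·1=7≤10, 6·4+6·1=30≤33, objective 22.
No feasible integer point exceeds 25.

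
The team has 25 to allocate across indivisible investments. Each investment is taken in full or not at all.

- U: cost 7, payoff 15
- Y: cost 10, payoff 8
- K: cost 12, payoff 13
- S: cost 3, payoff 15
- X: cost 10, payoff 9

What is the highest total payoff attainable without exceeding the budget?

Take U, K, and S: cost 7 + 12 + 3 = 22 ≤ 25, payoff 15 + 13 + 15 = 43.
No other feasible combination does better.

43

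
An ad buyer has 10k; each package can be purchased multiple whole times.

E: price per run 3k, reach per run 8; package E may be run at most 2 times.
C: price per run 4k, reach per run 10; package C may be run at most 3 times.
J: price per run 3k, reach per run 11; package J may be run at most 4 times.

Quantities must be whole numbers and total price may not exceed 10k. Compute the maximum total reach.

This is a bounded integer knapsack.
3×J: price 9 ≤ 10, reach 3·11 = 33.
1×C and 2×J: price 10 ≤ 10, reach 1·10 + 2·11 = 32.
Best is 33.

33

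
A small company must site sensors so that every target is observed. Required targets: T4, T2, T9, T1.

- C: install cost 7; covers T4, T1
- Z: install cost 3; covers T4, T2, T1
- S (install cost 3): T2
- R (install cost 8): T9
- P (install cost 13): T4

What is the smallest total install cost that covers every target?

Choose Z and R: together they cover T4, T2, T9, T1 — every target.
Total install cost: 3 + 8 = 11.
No cover costs less than 11.

11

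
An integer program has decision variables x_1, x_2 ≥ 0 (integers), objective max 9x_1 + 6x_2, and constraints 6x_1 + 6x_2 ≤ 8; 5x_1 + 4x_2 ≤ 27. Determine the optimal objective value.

9

(x_1,x_2)=(1,0) is feasible, giving 9.
(x_1,x_2)=(0,1) is feasible, giving 6.
(x_1,x_2)=(0,0) is feasible, giving 0.
No feasible integer point exceeds 9.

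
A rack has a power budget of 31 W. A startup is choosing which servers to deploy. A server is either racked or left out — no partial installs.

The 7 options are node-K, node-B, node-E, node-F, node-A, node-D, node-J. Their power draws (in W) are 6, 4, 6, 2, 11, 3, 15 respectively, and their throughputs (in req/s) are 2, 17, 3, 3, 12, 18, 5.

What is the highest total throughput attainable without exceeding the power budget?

Take node-B, node-E, node-F, node-A, and node-D: power draw 4 + 6 + 2 + 11 + 3 = 26 ≤ 31, throughput 17 + 3 + 3 + 12 + 18 = 53.
No other feasible combination does better.

53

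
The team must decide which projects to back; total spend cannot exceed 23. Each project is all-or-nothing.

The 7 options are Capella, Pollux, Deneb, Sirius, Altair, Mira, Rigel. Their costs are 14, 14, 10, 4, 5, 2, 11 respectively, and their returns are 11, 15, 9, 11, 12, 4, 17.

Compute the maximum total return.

44

This is a 0-1 knapsack instance.
Sirius + Altair + Mira + Rigel: cost 4 + 5 + 2 + 11 = 22 ≤ 23, return 11 + 12 + 4 + 17 = 44.
Pollux + Sirius + Altair: cost 14 + 4 + 5 = 23 ≤ 23, return 15 + 11 + 12 = 38.
Sirius + Altair + Rigel: cost 4 + 5 + 11 = 20 ≤ 23, return 11 + 12 + 17 = 40.
Best is Sirius, Altair, Mira, and Rigel with total return 44.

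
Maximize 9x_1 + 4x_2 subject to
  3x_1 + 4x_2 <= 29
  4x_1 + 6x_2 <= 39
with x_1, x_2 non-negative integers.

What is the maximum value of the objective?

Relaxing integrality, the LP optimum is 87.00 at (x_1,x_2) = (9.67, 0), which is not an integer point.
(x_1,x_2)=(9,0): 3·9+4·0=27≤29, 4·9+6·0=36≤39, objective 81.
(x_1,x_2)=(8,1): 3·8+4·1=28≤29, 4·8+6·1=38≤39, objective 76.
(x_1,x_2)=(8,0): 3·8+4·0=24≤29, 4·8+6·0=32≤39, objective 72.
No feasible integer point exceeds 81.

81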